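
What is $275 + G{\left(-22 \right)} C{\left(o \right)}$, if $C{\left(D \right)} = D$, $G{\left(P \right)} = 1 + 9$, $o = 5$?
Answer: $325$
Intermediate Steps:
$G{\left(P \right)} = 10$
$275 + G{\left(-22 \right)} C{\left(o \right)} = 275 + 10 \cdot 5 = 275 + 50 = 325$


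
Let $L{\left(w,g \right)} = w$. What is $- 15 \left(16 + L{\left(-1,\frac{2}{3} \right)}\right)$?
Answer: $-225$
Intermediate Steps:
$- 15 \left(16 + L{\left(-1,\frac{2}{3} \right)}\right) = - 15 \left(16 - 1\right) = \left(-15\right) 15 = -225$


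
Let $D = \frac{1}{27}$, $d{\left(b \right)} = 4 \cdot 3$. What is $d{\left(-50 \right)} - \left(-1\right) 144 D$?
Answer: $\frac{52}{3} \approx 17.333$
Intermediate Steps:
$d{\left(b \right)} = 12$
$D = \frac{1}{27} \approx 0.037037$
$d{\left(-50 \right)} - \left(-1\right) 144 D = 12 - \left(-1\right) 144 \cdot \frac{1}{27} = 12 - \left(-144\right) \frac{1}{27} = 12 - - \frac{16}{3} = 12 + \frac{16}{3} = \frac{52}{3}$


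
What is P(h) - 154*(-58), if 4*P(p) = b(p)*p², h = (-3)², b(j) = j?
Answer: 36457/4 ≈ 9114.3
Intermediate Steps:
h = 9
P(p) = p³/4 (P(p) = (p*p²)/4 = p³/4)
P(h) - 154*(-58) = (¼)*9³ - 154*(-58) = (¼)*729 + 8932 = 729/4 + 8932 = 36457/4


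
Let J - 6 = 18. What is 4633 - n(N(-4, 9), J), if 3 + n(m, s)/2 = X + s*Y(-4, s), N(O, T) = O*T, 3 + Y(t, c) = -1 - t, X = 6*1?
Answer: 4627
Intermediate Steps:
X = 6
Y(t, c) = -4 - t (Y(t, c) = -3 + (-1 - t) = -4 - t)
J = 24 (J = 6 + 18 = 24)
n(m, s) = 6 (n(m, s) = -6 + 2*(6 + s*(-4 - 1*(-4))) = -6 + 2*(6 + s*(-4 + 4)) = -6 + 2*(6 + s*0) = -6 + 2*(6 + 0) = -6 + 2*6 = -6 + 12 = 6)
4633 - n(N(-4, 9), J) = 4633 - 1*6 = 4633 - 6 = 4627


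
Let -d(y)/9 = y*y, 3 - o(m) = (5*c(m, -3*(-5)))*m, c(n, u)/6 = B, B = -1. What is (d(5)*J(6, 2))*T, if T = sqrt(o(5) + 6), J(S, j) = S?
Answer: -1350*sqrt(159) ≈ -17023.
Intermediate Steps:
c(n, u) = -6 (c(n, u) = 6*(-1) = -6)
o(m) = 3 + 30*m (o(m) = 3 - 5*(-6)*m = 3 - (-30)*m = 3 + 30*m)
d(y) = -9*y**2 (d(y) = -9*y*y = -9*y**2)
T = sqrt(159) (T = sqrt((3 + 30*5) + 6) = sqrt((3 + 150) + 6) = sqrt(153 + 6) = sqrt(159) ≈ 12.610)
(d(5)*J(6, 2))*T = (-9*5**2*6)*sqrt(159) = (-9*25*6)*sqrt(159) = (-225*6)*sqrt(159) = -1350*sqrt(159)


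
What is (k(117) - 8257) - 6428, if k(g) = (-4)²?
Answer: -14669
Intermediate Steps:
k(g) = 16
(k(117) - 8257) - 6428 = (16 - 8257) - 6428 = -8241 - 6428 = -14669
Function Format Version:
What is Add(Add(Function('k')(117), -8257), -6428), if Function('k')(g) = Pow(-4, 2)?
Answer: -14669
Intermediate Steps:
Function('k')(g) = 16
Add(Add(Function('k')(117), -8257), -6428) = Add(Add(16, -8257), -6428) = Add(-8241, -6428) = -14669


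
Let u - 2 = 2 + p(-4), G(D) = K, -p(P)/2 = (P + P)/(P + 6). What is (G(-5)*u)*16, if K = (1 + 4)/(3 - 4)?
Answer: -960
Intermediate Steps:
K = -5 (K = 5/(-1) = 5*(-1) = -5)
p(P) = -4*P/(6 + P) (p(P) = -2*(P + P)/(P + 6) = -2*2*P/(6 + P) = -4*P/(6 + P))
G(D) = -5
u = 12 (u = 2 + (2 - 4*(-4)/(6 - 4)) = 2 + (2 - 4*(-4)/2) = 2 + (2 - 4*(-4)*½) = 2 + (2 + 8) = 2 + 10 = 12)
(G(-5)*u)*16 = -5*12*16 = -60*16 = -960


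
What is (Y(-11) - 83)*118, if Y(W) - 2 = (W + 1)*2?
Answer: -11918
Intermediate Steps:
Y(W) = 4 + 2*W (Y(W) = 2 + (W + 1)*2 = 2 + (1 + W)*2 = 2 + (2 + 2*W) = 4 + 2*W)
(Y(-11) - 83)*118 = ((4 + 2*(-11)) - 83)*118 = ((4 - 22) - 83)*118 = (-18 - 83)*118 = -101*118 = -11918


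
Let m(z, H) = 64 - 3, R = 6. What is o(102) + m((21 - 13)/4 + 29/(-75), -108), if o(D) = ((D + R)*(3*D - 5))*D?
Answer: 3315877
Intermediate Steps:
o(D) = D*(-5 + 3*D)*(6 + D) (o(D) = ((D + 6)*(3*D - 5))*D = ((6 + D)*(-5 + 3*D))*D = ((-5 + 3*D)*(6 + D))*D = D*(-5 + 3*D)*(6 + D))
m(z, H) = 61
o(102) + m((21 - 13)/4 + 29/(-75), -108) = 102*(-30 + 3*102² + 13*102) + 61 = 102*(-30 + 3*10404 + 1326) + 61 = 102*(-30 + 31212 + 1326) + 61 = 102*32508 + 61 = 3315816 + 61 = 3315877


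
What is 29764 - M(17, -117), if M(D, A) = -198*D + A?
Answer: 33247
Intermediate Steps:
M(D, A) = A - 198*D
29764 - M(17, -117) = 29764 - (-117 - 198*17) = 29764 - (-117 - 3366) = 29764 - 1*(-3483) = 29764 + 3483 = 33247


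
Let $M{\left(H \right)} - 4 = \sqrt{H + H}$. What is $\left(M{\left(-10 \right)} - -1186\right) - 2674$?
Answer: $-1484 + 2 i \sqrt{5} \approx -1484.0 + 4.4721 i$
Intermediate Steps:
$M{\left(H \right)} = 4 + \sqrt{2} \sqrt{H}$ ($M{\left(H \right)} = 4 + \sqrt{H + H} = 4 + \sqrt{2 H} = 4 + \sqrt{2} \sqrt{H}$)
$\left(M{\left(-10 \right)} - -1186\right) - 2674 = \left(\left(4 + \sqrt{2} \sqrt{-10}\right) - -1186\right) - 2674 = \left(\left(4 + \sqrt{2} i \sqrt{10}\right) + 1186\right) - 2674 = \left(\left(4 + 2 i \sqrt{5}\right) + 1186\right) - 2674 = \left(1190 + 2 i \sqrt{5}\right) - 2674 = -1484 + 2 i \sqrt{5}$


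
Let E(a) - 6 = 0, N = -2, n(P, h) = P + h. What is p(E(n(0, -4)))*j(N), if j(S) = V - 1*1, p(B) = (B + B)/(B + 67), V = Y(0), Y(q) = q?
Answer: -12/73 ≈ -0.16438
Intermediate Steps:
V = 0
E(a) = 6 (E(a) = 6 + 0 = 6)
p(B) = 2*B/(67 + B) (p(B) = (2*B)/(67 + B) = 2*B/(67 + B))
j(S) = -1 (j(S) = 0 - 1*1 = 0 - 1 = -1)
p(E(n(0, -4)))*j(N) = (2*6/(67 + 6))*(-1) = (2*6/73)*(-1) = (2*6*(1/73))*(-1) = (12/73)*(-1) = -12/73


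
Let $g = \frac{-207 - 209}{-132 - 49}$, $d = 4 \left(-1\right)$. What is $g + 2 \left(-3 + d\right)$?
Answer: $- \frac{2118}{181} \approx -11.702$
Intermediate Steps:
$d = -4$
$g = \frac{416}{181}$ ($g = - \frac{416}{-181} = \left(-416\right) \left(- \frac{1}{181}\right) = \frac{416}{181} \approx 2.2983$)
$g + 2 \left(-3 + d\right) = \frac{416}{181} + 2 \left(-3 - 4\right) = \frac{416}{181} + 2 \left(-7\right) = \frac{416}{181} - 14 = - \frac{2118}{181}$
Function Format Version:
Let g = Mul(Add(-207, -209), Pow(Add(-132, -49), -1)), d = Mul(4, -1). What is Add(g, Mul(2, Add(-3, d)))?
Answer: Rational(-2118, 181) ≈ -11.702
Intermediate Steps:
d = -4
g = Rational(416, 181) (g = Mul(-416, Pow(-181, -1)) = Mul(-416, Rational(-1, 181)) = Rational(416, 181) ≈ 2.2983)
Add(g, Mul(2, Add(-3, d))) = Add(Rational(416, 181), Mul(2, Add(-3, -4))) = Add(Rational(416, 181), Mul(2, -7)) = Add(Rational(416, 181), -14) = Rational(-2118, 181)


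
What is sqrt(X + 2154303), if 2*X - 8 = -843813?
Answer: sqrt(6929602)/2 ≈ 1316.2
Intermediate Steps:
X = -843805/2 (X = 4 + (1/2)*(-843813) = 4 - 843813/2 = -843805/2 ≈ -4.2190e+5)
sqrt(X + 2154303) = sqrt(-843805/2 + 2154303) = sqrt(3464801/2) = sqrt(6929602)/2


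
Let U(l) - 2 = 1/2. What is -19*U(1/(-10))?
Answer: -95/2 ≈ -47.500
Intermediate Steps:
U(l) = 5/2 (U(l) = 2 + 1/2 = 2 + ½ = 5/2)
-19*U(1/(-10)) = -19*5/2 = -95/2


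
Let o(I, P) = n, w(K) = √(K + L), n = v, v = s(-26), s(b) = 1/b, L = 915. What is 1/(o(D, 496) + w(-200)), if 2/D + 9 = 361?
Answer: 26/483339 + 676*√715/483339 ≈ 0.037452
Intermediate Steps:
D = 1/176 (D = 2/(-9 + 361) = 2/352 = 2*(1/352) = 1/176 ≈ 0.0056818)
v = -1/26 (v = 1/(-26) = -1/26 ≈ -0.038462)
n = -1/26 ≈ -0.038462
w(K) = √(915 + K) (w(K) = √(K + 915) = √(915 + K))
o(I, P) = -1/26
1/(o(D, 496) + w(-200)) = 1/(-1/26 + √(915 - 200)) = 1/(-1/26 + √715)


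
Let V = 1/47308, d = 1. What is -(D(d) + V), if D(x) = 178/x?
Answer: -8420825/47308 ≈ -178.00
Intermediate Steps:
V = 1/47308 ≈ 2.1138e-5
-(D(d) + V) = -(178/1 + 1/47308) = -(178*1 + 1/47308) = -(178 + 1/47308) = -1*8420825/47308 = -8420825/47308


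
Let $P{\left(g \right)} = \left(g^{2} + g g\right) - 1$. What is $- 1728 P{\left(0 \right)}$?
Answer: $1728$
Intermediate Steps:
$P{\left(g \right)} = -1 + 2 g^{2}$ ($P{\left(g \right)} = \left(g^{2} + g^{2}\right) - 1 = 2 g^{2} - 1 = -1 + 2 g^{2}$)
$- 1728 P{\left(0 \right)} = - 1728 \left(-1 + 2 \cdot 0^{2}\right) = - 1728 \left(-1 + 2 \cdot 0\right) = - 1728 \left(-1 + 0\right) = \left(-1728\right) \left(-1\right) = 1728$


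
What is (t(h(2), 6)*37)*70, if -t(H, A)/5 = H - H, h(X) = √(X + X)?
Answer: 0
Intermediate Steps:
h(X) = √2*√X (h(X) = √(2*X) = √2*√X)
t(H, A) = 0 (t(H, A) = -5*(H - H) = -5*0 = 0)
(t(h(2), 6)*37)*70 = (0*37)*70 = 0*70 = 0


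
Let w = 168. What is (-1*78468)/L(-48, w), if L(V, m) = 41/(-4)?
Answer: 313872/41 ≈ 7655.4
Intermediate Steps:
L(V, m) = -41/4 (L(V, m) = 41*(-¼) = -41/4)
(-1*78468)/L(-48, w) = (-1*78468)/(-41/4) = -78468*(-4/41) = 313872/41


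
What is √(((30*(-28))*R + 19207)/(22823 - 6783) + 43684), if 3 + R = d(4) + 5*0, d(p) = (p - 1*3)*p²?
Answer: √2809805584470/8020 ≈ 209.01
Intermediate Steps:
d(p) = p²*(-3 + p) (d(p) = (p - 3)*p² = (-3 + p)*p² = p²*(-3 + p))
R = 13 (R = -3 + (4²*(-3 + 4) + 5*0) = -3 + (16*1 + 0) = -3 + (16 + 0) = -3 + 16 = 13)
√(((30*(-28))*R + 19207)/(22823 - 6783) + 43684) = √(((30*(-28))*13 + 19207)/(22823 - 6783) + 43684) = √((-840*13 + 19207)/16040 + 43684) = √((-10920 + 19207)*(1/16040) + 43684) = √(8287*(1/16040) + 43684) = √(8287/16040 + 43684) = √(700699647/16040) = √2809805584470/8020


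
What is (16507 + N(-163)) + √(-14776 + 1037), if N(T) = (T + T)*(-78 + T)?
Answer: 95073 + I*√13739 ≈ 95073.0 + 117.21*I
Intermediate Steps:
N(T) = 2*T*(-78 + T) (N(T) = (2*T)*(-78 + T) = 2*T*(-78 + T))
(16507 + N(-163)) + √(-14776 + 1037) = (16507 + 2*(-163)*(-78 - 163)) + √(-14776 + 1037) = (16507 + 2*(-163)*(-241)) + √(-13739) = (16507 + 78566) + I*√13739 = 95073 + I*√13739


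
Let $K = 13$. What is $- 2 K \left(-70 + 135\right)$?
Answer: $-1690$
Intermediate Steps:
$- 2 K \left(-70 + 135\right) = \left(-2\right) 13 \left(-70 + 135\right) = \left(-26\right) 65 = -1690$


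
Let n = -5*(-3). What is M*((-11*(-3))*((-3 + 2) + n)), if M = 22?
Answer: 10164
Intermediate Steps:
n = 15
M*((-11*(-3))*((-3 + 2) + n)) = 22*((-11*(-3))*((-3 + 2) + 15)) = 22*(33*(-1 + 15)) = 22*(33*14) = 22*462 = 10164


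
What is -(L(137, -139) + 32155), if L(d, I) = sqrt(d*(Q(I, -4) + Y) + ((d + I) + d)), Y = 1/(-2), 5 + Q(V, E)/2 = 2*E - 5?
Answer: -32155 - I*sqrt(19462)/2 ≈ -32155.0 - 69.753*I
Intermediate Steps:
Q(V, E) = -20 + 4*E (Q(V, E) = -10 + 2*(2*E - 5) = -10 + 2*(-5 + 2*E) = -10 + (-10 + 4*E) = -20 + 4*E)
Y = -1/2 ≈ -0.50000
L(d, I) = sqrt(I - 69*d/2) (L(d, I) = sqrt(d*((-20 + 4*(-4)) - 1/2) + ((d + I) + d)) = sqrt(d*((-20 - 16) - 1/2) + ((I + d) + d)) = sqrt(d*(-36 - 1/2) + (I + 2*d)) = sqrt(d*(-73/2) + (I + 2*d)) = sqrt(-73*d/2 + (I + 2*d)) = sqrt(I - 69*d/2))
-(L(137, -139) + 32155) = -(sqrt(-138*137 + 4*(-139))/2 + 32155) = -(sqrt(-18906 - 556)/2 + 32155) = -(sqrt(-19462)/2 + 32155) = -((I*sqrt(19462))/2 + 32155) = -(I*sqrt(19462)/2 + 32155) = -(32155 + I*sqrt(19462)/2) = -32155 - I*sqrt(19462)/2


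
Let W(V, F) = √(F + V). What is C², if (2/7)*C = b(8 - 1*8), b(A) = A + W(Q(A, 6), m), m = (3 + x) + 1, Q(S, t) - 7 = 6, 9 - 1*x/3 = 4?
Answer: 392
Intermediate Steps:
x = 15 (x = 27 - 3*4 = 27 - 12 = 15)
Q(S, t) = 13 (Q(S, t) = 7 + 6 = 13)
m = 19 (m = (3 + 15) + 1 = 18 + 1 = 19)
b(A) = A + 4*√2 (b(A) = A + √(19 + 13) = A + √32 = A + 4*√2)
C = 14*√2 (C = 7*((8 - 1*8) + 4*√2)/2 = 7*((8 - 8) + 4*√2)/2 = 7*(0 + 4*√2)/2 = 7*(4*√2)/2 = 14*√2 ≈ 19.799)
C² = (14*√2)² = 392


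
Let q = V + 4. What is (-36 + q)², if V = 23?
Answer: 81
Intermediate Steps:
q = 27 (q = 23 + 4 = 27)
(-36 + q)² = (-36 + 27)² = (-9)² = 81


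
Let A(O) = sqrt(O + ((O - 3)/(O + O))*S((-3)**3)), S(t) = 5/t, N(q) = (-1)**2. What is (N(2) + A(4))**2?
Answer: (36 + sqrt(5154))**2/1296 ≈ 8.9653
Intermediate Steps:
N(q) = 1
A(O) = sqrt(O - 5*(-3 + O)/(54*O)) (A(O) = sqrt(O + ((O - 3)/(O + O))*(5/((-3)**3))) = sqrt(O + ((-3 + O)/((2*O)))*(5/(-27))) = sqrt(O + ((-3 + O)*(1/(2*O)))*(5*(-1/27))) = sqrt(O + ((-3 + O)/(2*O))*(-5/27)) = sqrt(O - 5*(-3 + O)/(54*O)))
(N(2) + A(4))**2 = (1 + sqrt(-30 + 90/4 + 324*4)/18)**2 = (1 + sqrt(-30 + 90*(1/4) + 1296)/18)**2 = (1 + sqrt(-30 + 45/2 + 1296)/18)**2 = (1 + sqrt(2577/2)/18)**2 = (1 + (sqrt(5154)/2)/18)**2 = (1 + sqrt(5154)/36)**2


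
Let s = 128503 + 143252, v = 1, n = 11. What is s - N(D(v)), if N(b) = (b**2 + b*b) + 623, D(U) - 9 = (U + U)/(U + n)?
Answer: 4877351/18 ≈ 2.7096e+5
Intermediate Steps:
D(U) = 9 + 2*U/(11 + U) (D(U) = 9 + (U + U)/(U + 11) = 9 + (2*U)/(11 + U) = 9 + 2*U/(11 + U))
N(b) = 623 + 2*b**2 (N(b) = (b**2 + b**2) + 623 = 2*b**2 + 623 = 623 + 2*b**2)
s = 271755
s - N(D(v)) = 271755 - (623 + 2*(11*(9 + 1)/(11 + 1))**2) = 271755 - (623 + 2*(11*10/12)**2) = 271755 - (623 + 2*(11*(1/12)*10)**2) = 271755 - (623 + 2*(55/6)**2) = 271755 - (623 + 2*(3025/36)) = 271755 - (623 + 3025/18) = 271755 - 1*14239/18 = 271755 - 14239/18 = 4877351/18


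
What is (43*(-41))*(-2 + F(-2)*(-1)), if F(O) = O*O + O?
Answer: 7052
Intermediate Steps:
F(O) = O + O² (F(O) = O² + O = O + O²)
(43*(-41))*(-2 + F(-2)*(-1)) = (43*(-41))*(-2 - 2*(1 - 2)*(-1)) = -1763*(-2 - 2*(-1)*(-1)) = -1763*(-2 + 2*(-1)) = -1763*(-2 - 2) = -1763*(-4) = 7052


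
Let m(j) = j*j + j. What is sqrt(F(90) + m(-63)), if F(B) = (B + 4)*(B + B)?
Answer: 3*sqrt(2314) ≈ 144.31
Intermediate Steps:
F(B) = 2*B*(4 + B) (F(B) = (4 + B)*(2*B) = 2*B*(4 + B))
m(j) = j + j**2 (m(j) = j**2 + j = j + j**2)
sqrt(F(90) + m(-63)) = sqrt(2*90*(4 + 90) - 63*(1 - 63)) = sqrt(2*90*94 - 63*(-62)) = sqrt(16920 + 3906) = sqrt(20826) = 3*sqrt(2314)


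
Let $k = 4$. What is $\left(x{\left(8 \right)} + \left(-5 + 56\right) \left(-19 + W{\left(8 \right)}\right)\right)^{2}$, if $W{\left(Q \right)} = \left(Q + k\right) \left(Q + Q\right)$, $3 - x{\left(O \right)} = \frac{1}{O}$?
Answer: $\frac{4985348449}{64} \approx 7.7896 \cdot 10^{7}$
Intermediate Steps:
$x{\left(O \right)} = 3 - \frac{1}{O}$
$W{\left(Q \right)} = 2 Q \left(4 + Q\right)$ ($W{\left(Q \right)} = \left(Q + 4\right) \left(Q + Q\right) = \left(4 + Q\right) 2 Q = 2 Q \left(4 + Q\right)$)
$\left(x{\left(8 \right)} + \left(-5 + 56\right) \left(-19 + W{\left(8 \right)}\right)\right)^{2} = \left(\left(3 - \frac{1}{8}\right) + \left(-5 + 56\right) \left(-19 + 2 \cdot 8 \left(4 + 8\right)\right)\right)^{2} = \left(\left(3 - \frac{1}{8}\right) + 51 \left(-19 + 2 \cdot 8 \cdot 12\right)\right)^{2} = \left(\left(3 - \frac{1}{8}\right) + 51 \left(-19 + 192\right)\right)^{2} = \left(\frac{23}{8} + 51 \cdot 173\right)^{2} = \left(\frac{23}{8} + 8823\right)^{2} = \left(\frac{70607}{8}\right)^{2} = \frac{4985348449}{64}$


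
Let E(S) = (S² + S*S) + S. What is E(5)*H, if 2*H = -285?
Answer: -15675/2 ≈ -7837.5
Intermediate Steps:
H = -285/2 (H = (½)*(-285) = -285/2 ≈ -142.50)
E(S) = S + 2*S² (E(S) = (S² + S²) + S = 2*S² + S = S + 2*S²)
E(5)*H = (5*(1 + 2*5))*(-285/2) = (5*(1 + 10))*(-285/2) = (5*11)*(-285/2) = 55*(-285/2) = -15675/2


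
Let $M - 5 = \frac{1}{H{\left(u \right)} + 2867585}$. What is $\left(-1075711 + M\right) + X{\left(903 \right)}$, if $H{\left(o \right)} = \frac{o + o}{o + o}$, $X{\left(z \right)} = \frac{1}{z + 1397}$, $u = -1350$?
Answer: $- \frac{3547381384138457}{3297723900} \approx -1.0757 \cdot 10^{6}$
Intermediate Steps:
$X{\left(z \right)} = \frac{1}{1397 + z}$
$H{\left(o \right)} = 1$ ($H{\left(o \right)} = \frac{2 o}{2 o} = 2 o \frac{1}{2 o} = 1$)
$M = \frac{14337931}{2867586}$ ($M = 5 + \frac{1}{1 + 2867585} = 5 + \frac{1}{2867586} = \frac{14337931}{2867586} \approx 5.0$)
$\left(-1075711 + M\right) + X{\left(903 \right)} = \left(-1075711 + \frac{14337931}{2867586}\right) + \frac{1}{1397 + 903} = - \frac{3084679465715}{2867586} + \frac{1}{2300} = - \frac{3547381384138457}{3297723900}$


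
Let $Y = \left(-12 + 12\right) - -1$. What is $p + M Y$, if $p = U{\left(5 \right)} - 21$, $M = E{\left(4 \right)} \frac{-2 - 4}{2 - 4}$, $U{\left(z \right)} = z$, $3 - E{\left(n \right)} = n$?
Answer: $-19$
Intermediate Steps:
$E{\left(n \right)} = 3 - n$
$M = -3$ ($M = \left(3 - 4\right) \frac{-2 - 4}{2 - 4} = \left(3 - 4\right) \left(- \frac{6}{-2}\right) = - \frac{\left(-6\right) \left(-1\right)}{2} = \left(-1\right) 3 = -3$)
$Y = 1$ ($Y = 0 + 1 = 1$)
$p = -16$ ($p = 5 - 21 = -16$)
$p + M Y = -16 - 3 = -19$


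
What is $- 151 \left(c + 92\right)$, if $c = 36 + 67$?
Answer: $-29445$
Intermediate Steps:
$c = 103$
$- 151 \left(c + 92\right) = - 151 \left(103 + 92\right) = \left(-151\right) 195 = -29445$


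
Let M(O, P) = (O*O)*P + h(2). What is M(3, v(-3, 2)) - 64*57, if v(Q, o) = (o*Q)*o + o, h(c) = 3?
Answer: -3735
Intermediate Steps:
v(Q, o) = o + Q*o² (v(Q, o) = (Q*o)*o + o = Q*o² + o = o + Q*o²)
M(O, P) = 3 + P*O² (M(O, P) = (O*O)*P + 3 = O²*P + 3 = P*O² + 3 = 3 + P*O²)
M(3, v(-3, 2)) - 64*57 = (3 + (2*(1 - 3*2))*3²) - 64*57 = (3 + (2*(1 - 6))*9) - 3648 = (3 + (2*(-5))*9) - 3648 = (3 - 10*9) - 3648 = (3 - 90) - 3648 = -87 - 3648 = -3735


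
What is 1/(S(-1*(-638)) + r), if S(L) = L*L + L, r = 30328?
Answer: 1/438010 ≈ 2.2831e-6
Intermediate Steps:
S(L) = L + L² (S(L) = L² + L = L + L²)
1/(S(-1*(-638)) + r) = 1/((-1*(-638))*(1 - 1*(-638)) + 30328) = 1/(638*(1 + 638) + 30328) = 1/(638*639 + 30328) = 1/(407682 + 30328) = 1/438010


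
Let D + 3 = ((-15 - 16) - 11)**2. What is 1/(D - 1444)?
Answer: 1/317 ≈ 0.0031546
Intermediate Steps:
D = 1761 (D = -3 + ((-15 - 16) - 11)**2 = -3 + (-31 - 11)**2 = -3 + (-42)**2 = -3 + 1764 = 1761)
1/(D - 1444) = 1/(1761 - 1444) = 1/317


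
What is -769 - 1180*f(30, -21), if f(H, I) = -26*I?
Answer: -645049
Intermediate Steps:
-769 - 1180*f(30, -21) = -769 - (-30680)*(-21) = -769 - 1180*546 = -769 - 644280 = -645049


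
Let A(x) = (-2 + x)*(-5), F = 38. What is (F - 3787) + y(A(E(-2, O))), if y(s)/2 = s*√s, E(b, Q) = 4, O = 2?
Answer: -3749 - 20*I*√10 ≈ -3749.0 - 63.246*I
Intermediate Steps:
A(x) = 10 - 5*x
y(s) = 2*s^(3/2) (y(s) = 2*(s*√s) = 2*s^(3/2))
(F - 3787) + y(A(E(-2, O))) = (38 - 3787) + 2*(10 - 5*4)^(3/2) = -3749 + 2*(10 - 20)^(3/2) = -3749 + 2*(-10)^(3/2) = -3749 + 2*(-10*I*√10) = -3749 - 20*I*√10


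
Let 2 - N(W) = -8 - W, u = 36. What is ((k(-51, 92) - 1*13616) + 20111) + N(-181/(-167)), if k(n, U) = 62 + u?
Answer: 1102882/167 ≈ 6604.1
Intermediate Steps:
k(n, U) = 98 (k(n, U) = 62 + 36 = 98)
N(W) = 10 + W (N(W) = 2 - (-8 - W) = 2 + (8 + W) = 10 + W)
((k(-51, 92) - 1*13616) + 20111) + N(-181/(-167)) = ((98 - 1*13616) + 20111) + (10 - 181/(-167)) = ((98 - 13616) + 20111) + (10 - 181*(-1/167)) = (-13518 + 20111) + (10 + 181/167) = 6593 + 1851/167 = 1102882/167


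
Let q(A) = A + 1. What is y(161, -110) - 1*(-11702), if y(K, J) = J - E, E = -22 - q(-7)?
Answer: 11608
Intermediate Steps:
q(A) = 1 + A
E = -16 (E = -22 - (1 - 7) = -22 - 1*(-6) = -22 + 6 = -16)
y(K, J) = 16 + J (y(K, J) = J - 1*(-16) = J + 16 = 16 + J)
y(161, -110) - 1*(-11702) = (16 - 110) - 1*(-11702) = -94 + 11702 = 11608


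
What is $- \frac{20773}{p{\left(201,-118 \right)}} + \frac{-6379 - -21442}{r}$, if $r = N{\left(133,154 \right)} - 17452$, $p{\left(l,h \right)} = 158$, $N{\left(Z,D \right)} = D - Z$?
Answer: $- \frac{364474117}{2754098} \approx -132.34$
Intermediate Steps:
$r = -17431$ ($r = \left(154 - 133\right) - 17452 = 21 - 17452 = -17431$)
$- \frac{20773}{p{\left(201,-118 \right)}} + \frac{-6379 - -21442}{r} = - \frac{20773}{158} + \frac{-6379 - -21442}{-17431} = \left(-20773\right) \frac{1}{158} + \left(-6379 + 21442\right) \left(- \frac{1}{17431}\right) = - \frac{20773}{158} + 15063 \left(- \frac{1}{17431}\right) = - \frac{20773}{158} - \frac{15063}{17431} = - \frac{364474117}{2754098}$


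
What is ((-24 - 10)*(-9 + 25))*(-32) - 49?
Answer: 17359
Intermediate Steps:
((-24 - 10)*(-9 + 25))*(-32) - 49 = -34*16*(-32) - 49 = -544*(-32) - 49 = 17408 - 49 = 17359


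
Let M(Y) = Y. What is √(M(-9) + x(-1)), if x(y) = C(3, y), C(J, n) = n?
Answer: I*√10 ≈ 3.1623*I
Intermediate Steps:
x(y) = y
√(M(-9) + x(-1)) = √(-9 - 1) = √(-10) = I*√10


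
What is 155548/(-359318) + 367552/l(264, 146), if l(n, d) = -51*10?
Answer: -33036844754/45813045 ≈ -721.12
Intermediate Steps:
l(n, d) = -510
155548/(-359318) + 367552/l(264, 146) = 155548/(-359318) + 367552/(-510) = 155548*(-1/359318) + 367552*(-1/510) = -77774/179659 - 183776/255 = -33036844754/45813045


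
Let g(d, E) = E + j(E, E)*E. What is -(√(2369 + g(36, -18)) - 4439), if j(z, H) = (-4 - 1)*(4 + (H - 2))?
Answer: 4439 - √911 ≈ 4408.8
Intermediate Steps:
j(z, H) = -10 - 5*H (j(z, H) = -5*(4 + (-2 + H)) = -5*(2 + H) = -10 - 5*H)
g(d, E) = E + E*(-10 - 5*E) (g(d, E) = E + (-10 - 5*E)*E = E + E*(-10 - 5*E))
-(√(2369 + g(36, -18)) - 4439) = -(√(2369 - 1*(-18)*(9 + 5*(-18))) - 4439) = -(√(2369 - 1*(-18)*(9 - 90)) - 4439) = -(√(2369 - 1*(-18)*(-81)) - 4439) = -(√(2369 - 1458) - 4439) = -(√911 - 4439) = -(-4439 + √911) = 4439 - √911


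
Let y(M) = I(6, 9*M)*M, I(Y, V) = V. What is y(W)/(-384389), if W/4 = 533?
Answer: -40908816/384389 ≈ -106.43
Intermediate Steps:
W = 2132 (W = 4*533 = 2132)
y(M) = 9*M**2 (y(M) = (9*M)*M = 9*M**2)
y(W)/(-384389) = (9*2132**2)/(-384389) = (9*4545424)*(-1/384389) = 40908816*(-1/384389) = -40908816/384389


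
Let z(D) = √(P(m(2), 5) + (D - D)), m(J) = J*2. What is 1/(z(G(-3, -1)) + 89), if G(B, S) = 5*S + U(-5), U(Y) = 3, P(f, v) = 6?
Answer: 89/7915 - √6/7915 ≈ 0.010935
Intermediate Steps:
m(J) = 2*J
G(B, S) = 3 + 5*S (G(B, S) = 5*S + 3 = 3 + 5*S)
z(D) = √6 (z(D) = √(6 + (D - D)) = √(6 + 0) = √6)
1/(z(G(-3, -1)) + 89) = 1/(√6 + 89) = 1/(89 + √6)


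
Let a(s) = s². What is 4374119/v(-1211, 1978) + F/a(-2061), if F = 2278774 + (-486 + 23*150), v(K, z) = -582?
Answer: -6192903053761/824057874 ≈ -7515.1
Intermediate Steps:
F = 2281738 (F = 2278774 + (-486 + 3450) = 2278774 + 2964 = 2281738)
4374119/v(-1211, 1978) + F/a(-2061) = 4374119/(-582) + 2281738/((-2061)²) = 4374119*(-1/582) + 2281738/4247721 = -4374119/582 + 2281738*(1/4247721) = -4374119/582 + 2281738/4247721 = -6192903053761/824057874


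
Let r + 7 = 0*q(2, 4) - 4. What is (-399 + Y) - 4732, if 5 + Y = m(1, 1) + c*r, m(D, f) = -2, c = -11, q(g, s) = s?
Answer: -5017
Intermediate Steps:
r = -11 (r = -7 + (0*4 - 4) = -7 + (0 - 4) = -7 - 4 = -11)
Y = 114 (Y = -5 + (-2 - 11*(-11)) = -5 + (-2 + 121) = -5 + 119 = 114)
(-399 + Y) - 4732 = (-399 + 114) - 4732 = -285 - 4732 = -5017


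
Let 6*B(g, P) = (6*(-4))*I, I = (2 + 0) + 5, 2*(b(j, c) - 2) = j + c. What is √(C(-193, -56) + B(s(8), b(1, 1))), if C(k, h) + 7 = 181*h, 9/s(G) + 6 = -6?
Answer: I*√10171 ≈ 100.85*I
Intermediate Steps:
b(j, c) = 2 + c/2 + j/2 (b(j, c) = 2 + (j + c)/2 = 2 + (c + j)/2 = 2 + (c/2 + j/2) = 2 + c/2 + j/2)
s(G) = -¾ (s(G) = 9/(-6 - 6) = 9/(-12) = 9*(-1/12) = -¾)
C(k, h) = -7 + 181*h
I = 7 (I = 2 + 5 = 7)
B(g, P) = -28 (B(g, P) = ((6*(-4))*7)/6 = (-24*7)/6 = (⅙)*(-168) = -28)
√(C(-193, -56) + B(s(8), b(1, 1))) = √((-7 + 181*(-56)) - 28) = √((-7 - 10136) - 28) = √(-10143 - 28) = √(-10171) = I*√10171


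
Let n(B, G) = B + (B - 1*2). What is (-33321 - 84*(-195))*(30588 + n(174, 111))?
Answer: -524052894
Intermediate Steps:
n(B, G) = -2 + 2*B (n(B, G) = B + (B - 2) = B + (-2 + B) = -2 + 2*B)
(-33321 - 84*(-195))*(30588 + n(174, 111)) = (-33321 - 84*(-195))*(30588 + (-2 + 2*174)) = (-33321 + 16380)*(30588 + (-2 + 348)) = -16941*(30588 + 346) = -16941*30934 = -524052894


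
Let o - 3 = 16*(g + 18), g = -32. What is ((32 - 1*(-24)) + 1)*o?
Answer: -12597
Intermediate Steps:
o = -221 (o = 3 + 16*(-32 + 18) = 3 + 16*(-14) = 3 - 224 = -221)
((32 - 1*(-24)) + 1)*o = ((32 - 1*(-24)) + 1)*(-221) = ((32 + 24) + 1)*(-221) = (56 + 1)*(-221) = 57*(-221) = -12597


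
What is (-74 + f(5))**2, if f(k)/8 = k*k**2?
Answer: 857476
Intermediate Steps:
f(k) = 8*k**3 (f(k) = 8*(k*k**2) = 8*k**3)
(-74 + f(5))**2 = (-74 + 8*5**3)**2 = (-74 + 8*125)**2 = (-74 + 1000)**2 = 926**2 = 857476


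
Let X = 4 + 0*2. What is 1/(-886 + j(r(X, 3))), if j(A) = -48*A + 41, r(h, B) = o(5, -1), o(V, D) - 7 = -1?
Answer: -1/1133 ≈ -0.00088261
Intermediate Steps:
o(V, D) = 6 (o(V, D) = 7 - 1 = 6)
X = 4 (X = 4 + 0 = 4)
r(h, B) = 6
j(A) = 41 - 48*A
1/(-886 + j(r(X, 3))) = 1/(-886 + (41 - 48*6)) = 1/(-886 + (41 - 288)) = 1/(-886 - 247) = 1/(-1133) = -1/1133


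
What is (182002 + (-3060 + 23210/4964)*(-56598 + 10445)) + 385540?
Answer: 351401376439/2482 ≈ 1.4158e+8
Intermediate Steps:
(182002 + (-3060 + 23210/4964)*(-56598 + 10445)) + 385540 = (182002 + (-3060 + 23210*(1/4964))*(-46153)) + 385540 = (182002 + (-3060 + 11605/2482)*(-46153)) + 385540 = (182002 - 7583315/2482*(-46153)) + 385540 = (182002 + 349992737195/2482) + 385540 = 350444466159/2482 + 385540 = 351401376439/2482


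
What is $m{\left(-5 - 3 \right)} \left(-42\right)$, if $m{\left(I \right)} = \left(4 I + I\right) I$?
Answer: $-13440$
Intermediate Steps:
$m{\left(I \right)} = 5 I^{2}$ ($m{\left(I \right)} = 5 I I = 5 I^{2}$)
$m{\left(-5 - 3 \right)} \left(-42\right) = 5 \left(-5 - 3\right)^{2} \left(-42\right) = 5 \left(-8\right)^{2} \left(-42\right) = 5 \cdot 64 \left(-42\right) = 320 \left(-42\right) = -13440$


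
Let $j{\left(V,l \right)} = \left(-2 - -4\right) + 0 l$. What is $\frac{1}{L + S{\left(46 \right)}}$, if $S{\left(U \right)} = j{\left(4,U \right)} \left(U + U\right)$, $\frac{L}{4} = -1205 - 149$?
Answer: $- \frac{1}{5232} \approx -0.00019113$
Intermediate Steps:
$L = -5416$ ($L = 4 \left(-1205 - 149\right) = 4 \left(-1354\right) = -5416$)
$j{\left(V,l \right)} = 2$ ($j{\left(V,l \right)} = \left(-2 + 4\right) + 0 = 2 + 0 = 2$)
$S{\left(U \right)} = 4 U$ ($S{\left(U \right)} = 2 \left(U + U\right) = 2 \cdot 2 U = 4 U$)
$\frac{1}{L + S{\left(46 \right)}} = \frac{1}{-5416 + 4 \cdot 46} = \frac{1}{-5416 + 184} = \frac{1}{-5232} = - \frac{1}{5232}$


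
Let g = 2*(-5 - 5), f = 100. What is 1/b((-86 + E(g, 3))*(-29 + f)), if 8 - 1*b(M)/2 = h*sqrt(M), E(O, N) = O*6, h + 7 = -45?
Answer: 1/9887192 - 13*I*sqrt(14626)/19774384 ≈ 1.0114e-7 - 7.9507e-5*I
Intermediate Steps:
h = -52 (h = -7 - 45 = -52)
g = -20 (g = 2*(-10) = -20)
E(O, N) = 6*O
b(M) = 16 + 104*sqrt(M) (b(M) = 16 - (-104)*sqrt(M) = 16 + 104*sqrt(M))
1/b((-86 + E(g, 3))*(-29 + f)) = 1/(16 + 104*sqrt((-86 + 6*(-20))*(-29 + 100))) = 1/(16 + 104*sqrt((-86 - 120)*71)) = 1/(16 + 104*sqrt(-206*71)) = 1/(16 + 104*sqrt(-14626)) = 1/(16 + 104*(I*sqrt(14626))) = 1/(16 + 104*I*sqrt(14626))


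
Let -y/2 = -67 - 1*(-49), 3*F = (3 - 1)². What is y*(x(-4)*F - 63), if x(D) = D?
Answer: -2460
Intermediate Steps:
F = 4/3 (F = (3 - 1)²/3 = (⅓)*2² = (⅓)*4 = 4/3 ≈ 1.3333)
y = 36 (y = -2*(-67 - 1*(-49)) = -2*(-67 + 49) = -2*(-18) = 36)
y*(x(-4)*F - 63) = 36*(-4*4/3 - 63) = 36*(-16/3 - 63) = 36*(-205/3) = -2460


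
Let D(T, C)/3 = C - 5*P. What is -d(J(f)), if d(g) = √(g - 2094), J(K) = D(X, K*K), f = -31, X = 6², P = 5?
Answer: -√714 ≈ -26.721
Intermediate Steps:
X = 36
D(T, C) = -75 + 3*C (D(T, C) = 3*(C - 5*5) = 3*(C - 25) = 3*(-25 + C) = -75 + 3*C)
J(K) = -75 + 3*K² (J(K) = -75 + 3*(K*K) = -75 + 3*K²)
d(g) = √(-2094 + g)
-d(J(f)) = -√(-2094 + (-75 + 3*(-31)²)) = -√(-2094 + (-75 + 3*961)) = -√(-2094 + (-75 + 2883)) = -√(-2094 + 2808) = -√714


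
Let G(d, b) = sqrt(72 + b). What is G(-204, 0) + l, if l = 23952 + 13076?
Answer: 37028 + 6*sqrt(2) ≈ 37037.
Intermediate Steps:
l = 37028
G(-204, 0) + l = sqrt(72 + 0) + 37028 = sqrt(72) + 37028 = 6*sqrt(2) + 37028 = 37028 + 6*sqrt(2)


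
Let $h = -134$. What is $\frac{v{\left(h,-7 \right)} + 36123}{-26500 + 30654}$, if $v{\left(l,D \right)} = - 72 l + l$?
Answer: $\frac{45637}{4154} \approx 10.986$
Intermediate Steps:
$v{\left(l,D \right)} = - 71 l$
$\frac{v{\left(h,-7 \right)} + 36123}{-26500 + 30654} = \frac{\left(-71\right) \left(-134\right) + 36123}{-26500 + 30654} = \frac{9514 + 36123}{4154} = 45637 \cdot \frac{1}{4154} = \frac{45637}{4154}$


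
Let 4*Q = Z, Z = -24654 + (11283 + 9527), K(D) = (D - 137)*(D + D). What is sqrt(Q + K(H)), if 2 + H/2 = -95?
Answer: 3*sqrt(14163) ≈ 357.03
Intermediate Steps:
H = -194 (H = -4 + 2*(-95) = -4 - 190 = -194)
K(D) = 2*D*(-137 + D) (K(D) = (-137 + D)*(2*D) = 2*D*(-137 + D))
Z = -3844 (Z = -24654 + 20810 = -3844)
Q = -961 (Q = (1/4)*(-3844) = -961)
sqrt(Q + K(H)) = sqrt(-961 + 2*(-194)*(-137 - 194)) = sqrt(-961 + 2*(-194)*(-331)) = sqrt(-961 + 128428) = sqrt(127467) = 3*sqrt(14163)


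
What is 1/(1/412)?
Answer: 412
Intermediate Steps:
1/(1/412) = 412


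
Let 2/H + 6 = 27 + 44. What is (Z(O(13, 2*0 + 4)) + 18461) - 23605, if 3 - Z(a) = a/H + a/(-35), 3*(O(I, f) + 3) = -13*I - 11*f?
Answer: -95834/35 ≈ -2738.1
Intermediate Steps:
H = 2/65 (H = 2/(-6 + (27 + 44)) = 2/(-6 + 71) = 2/65 ≈ 0.030769)
O(I, f) = -3 - 13*I/3 - 11*f/3 (O(I, f) = -3 + (-13*I - 11*f)/3 = -3 + (-13*I/3 - 11*f/3) = -3 - 13*I/3 - 11*f/3)
Z(a) = 3 - 2273*a/70 (Z(a) = 3 - (a/(2/65) + a/(-35)) = 3 - (a*(65/2) + a*(-1/35)) = 3 - (65*a/2 - a/35) = 3 - 2273*a/70)
(Z(O(13, 2*0 + 4)) + 18461) - 23605 = ((3 - 2273*(-3 - 13/3*13 - 11*(2*0 + 4)/3)/70) + 18461) - 23605 = ((3 - 2273*(-3 - 169/3 - 11*(0 + 4)/3)/70) + 18461) - 23605 = ((3 - 2273*(-3 - 169/3 - 11/3*4)/70) + 18461) - 23605 = ((3 - 2273*(-3 - 169/3 - 44/3)/70) + 18461) - 23605 = ((3 - 2273/70*(-74)) + 18461) - 23605 = ((3 + 84101/35) + 18461) - 23605 = (84206/35 + 18461) - 23605 = 730341/35 - 23605 = -95834/35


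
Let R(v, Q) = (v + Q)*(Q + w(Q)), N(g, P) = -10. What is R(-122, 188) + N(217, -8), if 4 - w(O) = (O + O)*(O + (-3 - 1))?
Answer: -4553482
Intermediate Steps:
w(O) = 4 - 2*O*(-4 + O) (w(O) = 4 - (O + O)*(O + (-3 - 1)) = 4 - 2*O*(O - 4) = 4 - 2*O*(-4 + O))
R(v, Q) = (Q + v)*(4 - 2*Q² + 9*Q) (R(v, Q) = (v + Q)*(Q + (4 - 2*Q² + 8*Q)) = (Q + v)*(4 - 2*Q² + 9*Q))
R(-122, 188) + N(217, -8) = (-2*188³ + 4*188 + 4*(-122) + 9*188² - 2*(-122)*188² + 9*188*(-122)) - 10 = (-2*6644672 + 752 - 488 + 9*35344 - 2*(-122)*35344 - 206424) - 10 = (-13289344 + 752 - 488 + 318096 + 8623936 - 206424) - 10 = -4553472 - 10 = -4553482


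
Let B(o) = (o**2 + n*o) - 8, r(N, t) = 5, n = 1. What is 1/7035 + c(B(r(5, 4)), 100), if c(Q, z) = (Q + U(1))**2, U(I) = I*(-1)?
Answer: 3102436/7035 ≈ 441.00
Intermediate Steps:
U(I) = -I
B(o) = -8 + o + o**2 (B(o) = (o**2 + 1*o) - 8 = (o**2 + o) - 8 = (o + o**2) - 8 = -8 + o + o**2)
c(Q, z) = (-1 + Q)**2 (c(Q, z) = (Q - 1*1)**2 = (Q - 1)**2 = (-1 + Q)**2)
1/7035 + c(B(r(5, 4)), 100) = 1/7035 + (-1 + (-8 + 5 + 5**2))**2 = 1/7035 + (-1 + (-8 + 5 + 25))**2 = 1/7035 + (-1 + 22)**2 = 1/7035 + 21**2 = 1/7035 + 441 = 3102436/7035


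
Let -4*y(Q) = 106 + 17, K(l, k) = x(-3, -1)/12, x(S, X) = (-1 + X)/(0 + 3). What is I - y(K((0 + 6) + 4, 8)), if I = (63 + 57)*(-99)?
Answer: -47397/4 ≈ -11849.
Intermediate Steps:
x(S, X) = -⅓ + X/3 (x(S, X) = (-1 + X)/3 = (-1 + X)*(⅓) = -⅓ + X/3)
K(l, k) = -1/18 (K(l, k) = (-⅓ + (⅓)*(-1))/12 = (-⅓ - ⅓)*(1/12) = -⅔*1/12 = -1/18)
y(Q) = -123/4 (y(Q) = -(106 + 17)/4 = -¼*123 = -123/4)
I = -11880 (I = 120*(-99) = -11880)
I - y(K((0 + 6) + 4, 8)) = -11880 - 1*(-123/4) = -11880 + 123/4 = -47397/4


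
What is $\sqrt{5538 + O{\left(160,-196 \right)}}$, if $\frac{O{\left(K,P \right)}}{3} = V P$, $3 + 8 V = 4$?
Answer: $\frac{\sqrt{21858}}{2} \approx 73.922$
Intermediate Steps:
$V = \frac{1}{8}$ ($V = - \frac{3}{8} + \frac{1}{8} \cdot 4 = - \frac{3}{8} + \frac{1}{2} = \frac{1}{8} \approx 0.125$)
$O{\left(K,P \right)} = \frac{3 P}{8}$ ($O{\left(K,P \right)} = 3 \frac{P}{8} = \frac{3 P}{8}$)
$\sqrt{5538 + O{\left(160,-196 \right)}} = \sqrt{5538 + \frac{3}{8} \left(-196\right)} = \sqrt{5538 - \frac{147}{2}} = \sqrt{\frac{10929}{2}} = \frac{\sqrt{21858}}{2}$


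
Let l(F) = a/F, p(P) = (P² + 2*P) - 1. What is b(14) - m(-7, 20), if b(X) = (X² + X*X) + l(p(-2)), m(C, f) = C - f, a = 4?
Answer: 415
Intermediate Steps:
p(P) = -1 + P² + 2*P
l(F) = 4/F
b(X) = -4 + 2*X² (b(X) = (X² + X*X) + 4/(-1 + (-2)² + 2*(-2)) = (X² + X²) + 4/(-1 + 4 - 4) = 2*X² + 4/(-1) = 2*X² + 4*(-1) = 2*X² - 4 = -4 + 2*X²)
b(14) - m(-7, 20) = (-4 + 2*14²) - (-7 - 1*20) = (-4 + 2*196) - (-7 - 20) = (-4 + 392) - 1*(-27) = 388 + 27 = 415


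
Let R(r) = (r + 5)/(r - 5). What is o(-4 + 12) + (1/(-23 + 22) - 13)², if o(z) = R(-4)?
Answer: 1763/9 ≈ 195.89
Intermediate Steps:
R(r) = (5 + r)/(-5 + r)
o(z) = -⅑ (o(z) = (5 - 4)/(-5 - 4) = 1/(-9) = -⅑*1 = -⅑)
o(-4 + 12) + (1/(-23 + 22) - 13)² = -⅑ + (1/(-23 + 22) - 13)² = -⅑ + (1/(-1) - 13)² = -⅑ + (-1 - 13)² = -⅑ + (-14)² = -⅑ + 196 = 1763/9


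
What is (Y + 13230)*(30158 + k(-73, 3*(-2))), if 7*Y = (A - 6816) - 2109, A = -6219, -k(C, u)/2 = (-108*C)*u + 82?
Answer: 9652418532/7 ≈ 1.3789e+9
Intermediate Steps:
k(C, u) = -164 + 216*C*u (k(C, u) = -2*((-108*C)*u + 82) = -2*(-108*C*u + 82) = -2*(82 - 108*C*u) = -164 + 216*C*u)
Y = -15144/7 (Y = ((-6219 - 6816) - 2109)/7 = (-13035 - 2109)/7 = (⅐)*(-15144) = -15144/7 ≈ -2163.4)
(Y + 13230)*(30158 + k(-73, 3*(-2))) = (-15144/7 + 13230)*(30158 + (-164 + 216*(-73)*(3*(-2)))) = 77466*(30158 + (-164 + 216*(-73)*(-6)))/7 = 77466*(30158 + (-164 + 94608))/7 = 77466*(30158 + 94444)/7 = (77466/7)*124602 = 9652418532/7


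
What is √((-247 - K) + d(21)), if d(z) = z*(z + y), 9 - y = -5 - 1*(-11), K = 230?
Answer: 3*√3 ≈ 5.1962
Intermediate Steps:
y = 3 (y = 9 - (-5 - 1*(-11)) = 9 - (-5 + 11) = 9 - 1*6 = 9 - 6 = 3)
d(z) = z*(3 + z) (d(z) = z*(z + 3) = z*(3 + z))
√((-247 - K) + d(21)) = √((-247 - 1*230) + 21*(3 + 21)) = √((-247 - 230) + 21*24) = √(-477 + 504) = √27 = 3*√3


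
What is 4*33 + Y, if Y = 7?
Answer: 139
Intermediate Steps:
4*33 + Y = 4*33 + 7 = 132 + 7 = 139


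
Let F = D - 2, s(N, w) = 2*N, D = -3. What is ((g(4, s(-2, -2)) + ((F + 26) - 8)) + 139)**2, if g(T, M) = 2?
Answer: 23716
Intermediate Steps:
F = -5 (F = -3 - 2 = -5)
((g(4, s(-2, -2)) + ((F + 26) - 8)) + 139)**2 = ((2 + ((-5 + 26) - 8)) + 139)**2 = ((2 + (21 - 8)) + 139)**2 = ((2 + 13) + 139)**2 = (15 + 139)**2 = 154**2 = 23716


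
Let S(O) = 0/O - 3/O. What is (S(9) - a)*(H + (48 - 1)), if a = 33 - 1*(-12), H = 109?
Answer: -7072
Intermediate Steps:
S(O) = -3/O (S(O) = 0 - 3/O = -3/O)
a = 45 (a = 33 + 12 = 45)
(S(9) - a)*(H + (48 - 1)) = (-3/9 - 1*45)*(109 + (48 - 1)) = (-3*⅑ - 45)*(109 + 47) = (-⅓ - 45)*156 = -136/3*156 = -7072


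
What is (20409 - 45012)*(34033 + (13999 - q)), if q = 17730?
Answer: -745520106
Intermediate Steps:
(20409 - 45012)*(34033 + (13999 - q)) = (20409 - 45012)*(34033 + (13999 - 1*17730)) = -24603*(34033 + (13999 - 17730)) = -24603*(34033 - 3731) = -24603*30302 = -745520106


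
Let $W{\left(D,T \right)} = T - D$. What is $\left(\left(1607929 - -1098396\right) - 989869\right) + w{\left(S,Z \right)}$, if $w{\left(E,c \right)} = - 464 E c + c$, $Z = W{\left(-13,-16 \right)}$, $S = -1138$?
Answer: $132357$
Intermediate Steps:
$Z = -3$ ($Z = -16 - -13 = -16 + 13 = -3$)
$w{\left(E,c \right)} = c - 464 E c$ ($w{\left(E,c \right)} = - 464 E c + c = c - 464 E c$)
$\left(\left(1607929 - -1098396\right) - 989869\right) + w{\left(S,Z \right)} = \left(\left(1607929 - -1098396\right) - 989869\right) - 3 \left(1 - -528032\right) = \left(\left(1607929 + 1098396\right) - 989869\right) - 3 \left(1 + 528032\right) = \left(2706325 - 989869\right) - 1584099 = 1716456 - 1584099 = 132357$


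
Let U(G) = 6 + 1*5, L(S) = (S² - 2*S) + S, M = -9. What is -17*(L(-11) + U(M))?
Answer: -2431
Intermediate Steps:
L(S) = S² - S
U(G) = 11 (U(G) = 6 + 5 = 11)
-17*(L(-11) + U(M)) = -17*(-11*(-1 - 11) + 11) = -17*(-11*(-12) + 11) = -17*(132 + 11) = -17*143 = -2431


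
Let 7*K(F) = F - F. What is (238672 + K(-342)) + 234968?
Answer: 473640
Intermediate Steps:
K(F) = 0 (K(F) = (F - F)/7 = (1/7)*0 = 0)
(238672 + K(-342)) + 234968 = (238672 + 0) + 234968 = 238672 + 234968 = 473640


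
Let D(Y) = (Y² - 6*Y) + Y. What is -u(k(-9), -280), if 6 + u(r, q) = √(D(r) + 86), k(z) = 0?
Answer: 6 - √86 ≈ -3.2736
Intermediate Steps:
D(Y) = Y² - 5*Y
u(r, q) = -6 + √(86 + r*(-5 + r)) (u(r, q) = -6 + √(r*(-5 + r) + 86) = -6 + √(86 + r*(-5 + r)))
-u(k(-9), -280) = -(-6 + √(86 + 0*(-5 + 0))) = -(-6 + √(86 + 0*(-5))) = -(-6 + √(86 + 0)) = -(-6 + √86) = 6 - √86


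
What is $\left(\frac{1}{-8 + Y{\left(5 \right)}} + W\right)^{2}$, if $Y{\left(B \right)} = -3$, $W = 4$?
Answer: $\frac{1849}{121} \approx 15.281$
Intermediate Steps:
$\left(\frac{1}{-8 + Y{\left(5 \right)}} + W\right)^{2} = \left(\frac{1}{-8 - 3} + 4\right)^{2} = \left(\frac{1}{-11} + 4\right)^{2} = \left(- \frac{1}{11} + 4\right)^{2} = \left(\frac{43}{11}\right)^{2} = \frac{1849}{121}$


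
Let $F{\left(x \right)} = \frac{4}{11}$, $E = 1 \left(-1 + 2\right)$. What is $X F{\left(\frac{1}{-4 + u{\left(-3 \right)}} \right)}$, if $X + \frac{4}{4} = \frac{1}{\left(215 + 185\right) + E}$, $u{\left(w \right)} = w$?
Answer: $- \frac{1600}{4411} \approx -0.36273$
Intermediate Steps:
$E = 1$ ($E = 1 \cdot 1 = 1$)
$X = - \frac{400}{401}$ ($X = -1 + \frac{1}{\left(215 + 185\right) + 1} = -1 + \frac{1}{400 + 1} = -1 + \frac{1}{401} = - \frac{400}{401} \approx -0.99751$)
$F{\left(x \right)} = \frac{4}{11}$ ($F{\left(x \right)} = 4 \cdot \frac{1}{11} = \frac{4}{11}$)
$X F{\left(\frac{1}{-4 + u{\left(-3 \right)}} \right)} = \left(- \frac{400}{401}\right) \frac{4}{11} = - \frac{1600}{4411}$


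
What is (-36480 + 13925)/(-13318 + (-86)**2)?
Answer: 22555/5922 ≈ 3.8087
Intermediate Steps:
(-36480 + 13925)/(-13318 + (-86)**2) = -22555/(-13318 + 7396) = -22555/(-5922) = -22555*(-1/5922) = 22555/5922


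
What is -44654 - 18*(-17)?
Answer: -44348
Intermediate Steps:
-44654 - 18*(-17) = -44654 - 2*(-153) = -44654 + 306 = -44348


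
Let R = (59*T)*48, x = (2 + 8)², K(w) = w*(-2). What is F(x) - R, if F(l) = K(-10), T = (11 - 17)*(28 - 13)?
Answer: 254900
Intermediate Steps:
K(w) = -2*w
x = 100 (x = 10² = 100)
T = -90 (T = -6*15 = -90)
F(l) = 20 (F(l) = -2*(-10) = 20)
R = -254880 (R = (59*(-90))*48 = -5310*48 = -254880)
F(x) - R = 20 - 1*(-254880) = 20 + 254880 = 254900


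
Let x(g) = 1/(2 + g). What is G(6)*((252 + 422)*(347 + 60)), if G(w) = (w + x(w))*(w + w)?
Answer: 20162373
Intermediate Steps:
G(w) = 2*w*(w + 1/(2 + w)) (G(w) = (w + 1/(2 + w))*(w + w) = (w + 1/(2 + w))*(2*w) = 2*w*(w + 1/(2 + w)))
G(6)*((252 + 422)*(347 + 60)) = (2*6*(1 + 6*(2 + 6))/(2 + 6))*((252 + 422)*(347 + 60)) = (2*6*(1 + 6*8)/8)*(674*407) = (2*6*(⅛)*(1 + 48))*274318 = (2*6*(⅛)*49)*274318 = (147/2)*274318 = 20162373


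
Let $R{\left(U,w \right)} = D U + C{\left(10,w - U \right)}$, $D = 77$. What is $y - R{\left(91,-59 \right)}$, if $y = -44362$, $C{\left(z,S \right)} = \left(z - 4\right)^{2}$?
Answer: $-51405$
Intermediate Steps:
$C{\left(z,S \right)} = \left(-4 + z\right)^{2}$
$R{\left(U,w \right)} = 36 + 77 U$ ($R{\left(U,w \right)} = 77 U + \left(-4 + 10\right)^{2} = 77 U + 6^{2} = 77 U + 36 = 36 + 77 U$)
$y - R{\left(91,-59 \right)} = -44362 - \left(36 + 77 \cdot 91\right) = -44362 - \left(36 + 7007\right) = -44362 - 7043 = -51405$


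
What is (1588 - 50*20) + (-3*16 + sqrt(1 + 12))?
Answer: 540 + sqrt(13) ≈ 543.61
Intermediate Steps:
(1588 - 50*20) + (-3*16 + sqrt(1 + 12)) = (1588 - 1*1000) + (-48 + sqrt(13)) = (1588 - 1000) + (-48 + sqrt(13)) = 588 + (-48 + sqrt(13)) = 540 + sqrt(13)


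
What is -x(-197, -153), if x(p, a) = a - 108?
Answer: 261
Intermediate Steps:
x(p, a) = -108 + a
-x(-197, -153) = -(-108 - 153) = -1*(-261) = 261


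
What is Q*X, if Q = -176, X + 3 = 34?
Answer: -5456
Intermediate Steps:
X = 31 (X = -3 + 34 = 31)
Q*X = -176*31 = -5456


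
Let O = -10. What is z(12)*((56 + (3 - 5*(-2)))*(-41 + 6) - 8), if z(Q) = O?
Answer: 24230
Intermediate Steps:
z(Q) = -10
z(12)*((56 + (3 - 5*(-2)))*(-41 + 6) - 8) = -10*((56 + (3 - 5*(-2)))*(-41 + 6) - 8) = -10*((56 + (3 + 10))*(-35) - 8) = -10*((56 + 13)*(-35) - 8) = -10*(69*(-35) - 8) = -10*(-2415 - 8) = -10*(-2423) = 24230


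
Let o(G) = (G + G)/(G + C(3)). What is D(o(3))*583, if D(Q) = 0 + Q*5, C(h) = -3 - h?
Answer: -5830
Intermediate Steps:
o(G) = 2*G/(-6 + G) (o(G) = (G + G)/(G + (-3 - 1*3)) = (2*G)/(G + (-3 - 3)) = (2*G)/(G - 6) = (2*G)/(-6 + G) = 2*G/(-6 + G))
D(Q) = 5*Q (D(Q) = 0 + 5*Q = 5*Q)
D(o(3))*583 = (5*(2*3/(-6 + 3)))*583 = (5*(2*3/(-3)))*583 = (5*(2*3*(-⅓)))*583 = (5*(-2))*583 = -10*583 = -5830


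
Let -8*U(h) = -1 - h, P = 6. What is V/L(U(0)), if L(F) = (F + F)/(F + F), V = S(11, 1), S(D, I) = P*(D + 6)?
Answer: 102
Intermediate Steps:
U(h) = ⅛ + h/8 (U(h) = -(-1 - h)/8 = ⅛ + h/8)
S(D, I) = 36 + 6*D (S(D, I) = 6*(D + 6) = 6*(6 + D) = 36 + 6*D)
V = 102 (V = 36 + 6*11 = 36 + 66 = 102)
L(F) = 1 (L(F) = (2*F)/((2*F)) = (2*F)*(1/(2*F)) = 1)
V/L(U(0)) = 102/1 = 102*1 = 102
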